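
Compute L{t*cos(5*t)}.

(s - 5)*(s + 5)/(s^2 + 25)^2

L{cos(5t)} = s/(s^2 + 25).
Then apply L{t·g(t)} = -d/ds[H(s)] with H(s) = s/(s^2 + 25):
differentiating 1 time and applying the sign gives (s - 5)*(s + 5)/(s^2 + 25)^2.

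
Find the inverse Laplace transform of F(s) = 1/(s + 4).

exp(-4*t)

Since L{e^(-4t)} = 1/(s + 4), the inverse is exp(-4*t).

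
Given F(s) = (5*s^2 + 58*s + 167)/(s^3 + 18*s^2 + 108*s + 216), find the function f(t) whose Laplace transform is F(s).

f(t) = -t^2*exp(-6*t)/2 - 2*t*exp(-6*t) + 5*exp(-6*t)

Factor the denominator: s^3 + 18*s^2 + 108*s + 216 = (s + 6)^3.
Partial fraction decomposition gives [5/(s + 6)] + [-2/(s + 6)^2] + [-1/(s + 6)^3].
Invert each term: 5/(s + 6) ↔ 5e^(-6t); -2/(s + 6)^2 ↔ -2t·e^(-6t); -1/(s + 6)^3 ↔ (-1/2)t^2·e^(-6t).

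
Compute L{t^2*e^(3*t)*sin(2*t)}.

4*(3*s^2 - 18*s + 23)/(s^2 - 6*s + 13)^3

L{sin(2t)} = 2/(s^2 + 4).
Multiplying by e^(3t) shifts s → s - 3, so L{e^(3*t)*sin(2*t)} = 2/((s - 3)^2 + 4).
Then apply L{t^2·g(t)} = (-1)^2 d^2/ds^2[G(s)] with G(s) = 2/((s - 3)^2 + 4):
differentiating 2 times and applying the sign gives 4*(3*s^2 - 18*s + 23)/(s^2 - 6*s + 13)^3.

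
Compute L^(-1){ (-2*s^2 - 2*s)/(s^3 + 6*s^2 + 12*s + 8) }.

Factor the denominator: s^3 + 6*s^2 + 12*s + 8 = (s + 2)^3.
Partial fraction decomposition gives [-2/(s + 2)] + [6/(s + 2)^2] + [-4/(s + 2)^3].
Invert each term: -2/(s + 2) ↔ -2e^(-2t); 6/(s + 2)^2 ↔ 6t·e^(-2t); -4/(s + 2)^3 ↔ (-2)t^2·e^(-2t).

-2*t^2*exp(-2*t) + 6*t*exp(-2*t) - 2*exp(-2*t)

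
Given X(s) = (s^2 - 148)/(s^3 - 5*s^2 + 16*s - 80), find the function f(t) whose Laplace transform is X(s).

f(t) = -3*exp(5*t) + 5*sin(4*t) + 4*cos(4*t)

Factor the denominator: s^3 - 5*s^2 + 16*s - 80 = (s - 5)*(s^2 + 16).
Partial fraction decomposition gives [-3/(s - 5)] + [4*s/(s^2 + 16)] + [20/(s^2 + 16)].
Invert each term: -3/(s - 5) ↔ -3e^(5t); 4·s/(s^2 + 16) ↔ 4cos(4t); 5·4/(s^2 + 16) ↔ 5sin(4t).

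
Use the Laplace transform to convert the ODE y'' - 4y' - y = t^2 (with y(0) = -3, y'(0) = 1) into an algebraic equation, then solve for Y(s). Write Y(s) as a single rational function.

Y(s) = (-3*s^4 + 13*s^3 + 2)/(s^5 - 4*s^4 - s^3)

Transform both sides with L{·}.
With L{y''} = s^2 Y - s·y(0) - y'(0) and L{y'} = sY - y(0), with y(0) = -3, y'(0) = 1: the LHS transforms to (s^2 - 4*s - 1)Y - (-3*s + 13).
The right side is L{t^2} = 2/s^3.
So (s^2 - 4*s - 1)Y = 2/s^3 + (-3*s + 13).
Divide through and combine into a single rational function.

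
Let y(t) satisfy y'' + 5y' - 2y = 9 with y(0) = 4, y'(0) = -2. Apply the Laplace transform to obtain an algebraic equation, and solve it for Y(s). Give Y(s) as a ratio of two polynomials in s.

Take the Laplace transform of both sides.
Using L{y''} = s^2 Y - s·y(0) - y'(0) and L{y'} = sY - y(0), with y(0) = 4, y'(0) = -2, the left side becomes (s^2 + 5*s - 2)Y - (4*s + 18).
The right side is L{9} = 9/s.
So (s^2 + 5*s - 2)Y = 9/s + (4*s + 18).
Solve for Y(s) and write it as one ratio of polynomials.

Y(s) = (4*s^2 + 18*s + 9)/(s^3 + 5*s^2 - 2*s)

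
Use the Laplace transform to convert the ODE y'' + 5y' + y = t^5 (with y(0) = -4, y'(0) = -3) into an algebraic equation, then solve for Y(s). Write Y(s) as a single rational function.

Y(s) = (-4*s^7 - 23*s^6 + 120)/(s^8 + 5*s^7 + s^6)

Take the Laplace transform of both sides.
With L{y''} = s^2 Y - s·y(0) - y'(0) and L{y'} = sY - y(0), with y(0) = -4, y'(0) = -3: the LHS transforms to (s^2 + 5*s + 1)Y - (-4*s - 23).
The right side is L{t^5} = 120/s^6.
So (s^2 + 5*s + 1)Y = 120/s^6 + (-4*s - 23).
Isolate Y and clear denominators.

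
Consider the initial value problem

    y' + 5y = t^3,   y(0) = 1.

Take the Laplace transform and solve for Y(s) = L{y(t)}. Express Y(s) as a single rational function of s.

Y(s) = (s^4 + 6)/(s^5 + 5*s^4)

Take the Laplace transform of both sides.
The derivative rules (L{y'} = sY - y(0) = sY - 1) turn the left side into (s + 5)Y - (1).
The right side is L{t^3} = 6/s^4.
So (s + 5)Y = 6/s^4 + (1).
Divide through and combine into a single rational function.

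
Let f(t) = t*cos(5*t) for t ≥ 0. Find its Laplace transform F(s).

L{cos(5t)} = s/(s^2 + 25).
Then apply L{t·g(t)} = -d/ds[G(s)] with G(s) = s/(s^2 + 25):
differentiating 1 time and applying the sign gives (s - 5)*(s + 5)/(s^2 + 25)^2.

F(s) = (s - 5)*(s + 5)/(s^2 + 25)^2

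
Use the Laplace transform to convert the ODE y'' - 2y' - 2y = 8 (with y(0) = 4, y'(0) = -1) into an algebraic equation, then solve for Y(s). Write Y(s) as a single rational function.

Apply the Laplace transform to the equation.
The derivative rules (L{y''} = s^2 Y - s·y(0) - y'(0) and L{y'} = sY - y(0), with y(0) = 4, y'(0) = -1) turn the left side into (s^2 - 2*s - 2)Y - (4*s - 9).
The right side is L{8} = 8/s.
So (s^2 - 2*s - 2)Y = 8/s + (4*s - 9).
Solve for Y(s) and write it as one ratio of polynomials.

Y(s) = (4*s^2 - 9*s + 8)/(s^3 - 2*s^2 - 2*s)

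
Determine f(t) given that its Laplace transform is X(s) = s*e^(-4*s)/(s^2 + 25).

f(t) = Heaviside(t - 4)*(cos(5*t - 20))

The factor e^(-4s) signals a time shift by c = 4 (second shifting theorem).
L{cos(5t)} = s/(s^2 + 25), so L^-1{s/(s^2 + 25)} = cos(5*t).
Hence the inverse is u(t - 4) times that function evaluated at t - 4.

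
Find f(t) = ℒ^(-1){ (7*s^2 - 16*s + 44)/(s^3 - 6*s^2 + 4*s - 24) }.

Factor the denominator: s^3 - 6*s^2 + 4*s - 24 = (s - 6)*(s^2 + 4).
Partial fraction decomposition gives [5/(s - 6)] + [2*s/(s^2 + 4)] + [-4/(s^2 + 4)].
Invert each term: 5/(s - 6) ↔ 5e^(6t); 2·s/(s^2 + 4) ↔ 2cos(2t); -2·2/(s^2 + 4) ↔ -2sin(2t).

f(t) = 5*exp(6*t) - 2*sin(2*t) + 2*cos(2*t)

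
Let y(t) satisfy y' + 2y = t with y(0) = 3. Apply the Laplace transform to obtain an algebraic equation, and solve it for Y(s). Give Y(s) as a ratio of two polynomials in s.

Y(s) = (3*s^2 + 1)/(s^3 + 2*s^2)

Laplace-transform each side.
Using L{y'} = sY - y(0) = sY - 3, the left side becomes (s + 2)Y - (3).
The right side is L{t} = s^(-2).
So (s + 2)Y = s^(-2) + (3).
Isolate Y and clear denominators.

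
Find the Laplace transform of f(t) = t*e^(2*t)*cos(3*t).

(s - 5)*(s + 1)/(s^2 - 4*s + 13)^2

L{cos(3t)} = s/(s^2 + 9).
Multiplying by e^(2t) shifts s → s - 2, so L{e^(2*t)*cos(3*t)} = (s - 2)/((s - 2)^2 + 9).
Then apply L{t·g(t)} = -d/ds[G(s)] with G(s) = (s - 2)/((s - 2)^2 + 9):
differentiating 1 time and applying the sign gives (s - 5)*(s + 1)/(s^2 - 4*s + 13)^2.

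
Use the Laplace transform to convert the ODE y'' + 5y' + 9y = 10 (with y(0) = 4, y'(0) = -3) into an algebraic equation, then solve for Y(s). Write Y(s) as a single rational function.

Y(s) = (4*s^2 + 17*s + 10)/(s^3 + 5*s^2 + 9*s)

Apply the Laplace transform to the equation.
With L{y''} = s^2 Y - s·y(0) - y'(0) and L{y'} = sY - y(0), with y(0) = 4, y'(0) = -3: the LHS transforms to (s^2 + 5*s + 9)Y - (4*s + 17).
The right side is L{10} = 10/s.
So (s^2 + 5*s + 9)Y = 10/s + (4*s + 17).
Solve for Y(s) and write it as one ratio of polynomials.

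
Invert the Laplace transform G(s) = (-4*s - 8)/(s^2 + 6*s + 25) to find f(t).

Complete the square in the denominator: s^2 + 6*s + 25 = (s + 3)^2 + 4^2.
Split the numerator to match: -4*s - 8 = -4·(s + 3) + 1·4.
Invert each term: -4·(s + 3)/((s + 3)^2 + 16) ↔ -4e^(-3t)cos(4t); 1·4/((s + 3)^2 + 16) ↔ e^(-3t)sin(4t).

f(t) = exp(-3*t)*sin(4*t) - 4*exp(-3*t)*cos(4*t)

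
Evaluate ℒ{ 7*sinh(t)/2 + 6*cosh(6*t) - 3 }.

Apply the Laplace transform termwise.
L{-3} = -3/s; (7/2)·[L{sinh(t)} = 1/(s^2 - 1)]; (6)·[L{cosh(6t)} = s/(s^2 - 36)].

6*s/(s^2 - 36) + 7/(2*(s^2 - 1)) - 3/s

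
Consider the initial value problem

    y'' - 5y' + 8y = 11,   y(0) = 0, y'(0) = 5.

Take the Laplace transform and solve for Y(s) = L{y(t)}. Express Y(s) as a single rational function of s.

Y(s) = (5*s + 11)/(s^3 - 5*s^2 + 8*s)

Apply the Laplace transform to the equation.
Using L{y''} = s^2 Y - s·y(0) - y'(0) and L{y'} = sY - y(0), with y(0) = 0, y'(0) = 5, the left side becomes (s^2 - 5*s + 8)Y - (5).
The right side is L{11} = 11/s.
So (s^2 - 5*s + 8)Y = 11/s + (5).
Solve for Y(s) and write it as one ratio of polynomials.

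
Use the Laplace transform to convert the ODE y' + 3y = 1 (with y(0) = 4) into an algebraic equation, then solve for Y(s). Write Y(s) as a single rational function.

Y(s) = (4*s + 1)/(s^2 + 3*s)

Laplace-transform each side.
Using L{y'} = sY - y(0) = sY - 4, the left side becomes (s + 3)Y - (4).
The right side is L{1} = 1/s.
So (s + 3)Y = 1/s + (4).
Isolate Y and clear denominators.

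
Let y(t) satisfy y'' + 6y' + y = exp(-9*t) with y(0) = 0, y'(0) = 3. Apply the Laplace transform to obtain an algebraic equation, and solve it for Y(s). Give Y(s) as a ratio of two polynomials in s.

Y(s) = (3*s + 28)/(s^3 + 15*s^2 + 55*s + 9)

Transform both sides with L{·}.
The derivative rules (L{y''} = s^2 Y - s·y(0) - y'(0) and L{y'} = sY - y(0), with y(0) = 0, y'(0) = 3) turn the left side into (s^2 + 6*s + 1)Y - (3).
The right side is L{exp(-9*t)} = 1/(s + 9).
So (s^2 + 6*s + 1)Y = 1/(s + 9) + (3).
Isolate Y and clear denominators.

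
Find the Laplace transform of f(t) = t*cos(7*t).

L{cos(7t)} = s/(s^2 + 49).
Then apply L{t·g(t)} = -d/ds[G(s)] with G(s) = s/(s^2 + 49):
differentiating 1 time and applying the sign gives (s - 7)*(s + 7)/(s^2 + 49)^2.

(s - 7)*(s + 7)/(s^2 + 49)^2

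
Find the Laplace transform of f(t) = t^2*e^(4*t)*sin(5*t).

10*(3*s^2 - 24*s + 23)/(s^2 - 8*s + 41)^3

L{sin(5t)} = 5/(s^2 + 25).
Multiplying by e^(4t) shifts s → s - 4, so L{e^(4*t)*sin(5*t)} = 5/((s - 4)^2 + 25).
Then apply L{t^2·g(t)} = (-1)^2 d^2/ds^2[G(s)] with G(s) = 5/((s - 4)^2 + 25):
differentiating 2 times and applying the sign gives 10*(3*s^2 - 24*s + 23)/(s^2 - 8*s + 41)^3.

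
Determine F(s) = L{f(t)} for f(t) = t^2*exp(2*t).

L{e^(2t)} = 1/(s - 2).
Then apply L{t^2·g(t)} = (-1)^2 d^2/ds^2[G(s)] with G(s) = 1/(s - 2):
differentiating 2 times and applying the sign gives 2/(s - 2)^3.

F(s) = 2/(s - 2)^3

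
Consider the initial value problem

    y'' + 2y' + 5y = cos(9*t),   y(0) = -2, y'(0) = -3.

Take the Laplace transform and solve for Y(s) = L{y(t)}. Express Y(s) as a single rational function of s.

Transform both sides with L{·}.
With L{y''} = s^2 Y - s·y(0) - y'(0) and L{y'} = sY - y(0), with y(0) = -2, y'(0) = -3: the LHS transforms to (s^2 + 2*s + 5)Y - (-2*s - 7).
The right side is L{cos(9*t)} = s/(s^2 + 81).
So (s^2 + 2*s + 5)Y = s/(s^2 + 81) + (-2*s - 7).
Solve for Y(s) and write it as one ratio of polynomials.

Y(s) = (-2*s^3 - 7*s^2 - 161*s - 567)/(s^4 + 2*s^3 + 86*s^2 + 162*s + 405)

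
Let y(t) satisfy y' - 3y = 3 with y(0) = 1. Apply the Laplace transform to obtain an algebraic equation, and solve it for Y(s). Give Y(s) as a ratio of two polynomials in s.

Take the Laplace transform of both sides.
With L{y'} = sY - y(0) = sY - 1: the LHS transforms to (s - 3)Y - (1).
The right side is L{3} = 3/s.
So (s - 3)Y = 3/s + (1).
Divide through and combine into a single rational function.

Y(s) = (s + 3)/(s^2 - 3*s)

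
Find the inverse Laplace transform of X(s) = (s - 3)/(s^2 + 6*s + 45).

Complete the square in the denominator: s^2 + 6*s + 45 = (s + 3)^2 + 6^2.
Split the numerator to match: s - 3 = 1·(s + 3) - 1·6.
Invert each term: 1·(s + 3)/((s + 3)^2 + 36) ↔ e^(-3t)cos(6t); -1·6/((s + 3)^2 + 36) ↔ -e^(-3t)sin(6t).

-exp(-3*t)*sin(6*t) + exp(-3*t)*cos(6*t)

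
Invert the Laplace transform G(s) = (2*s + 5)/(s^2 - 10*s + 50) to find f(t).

f(t) = 3*exp(5*t)*sin(5*t) + 2*exp(5*t)*cos(5*t)

Complete the square in the denominator: s^2 - 10*s + 50 = (s - 5)^2 + 5^2.
Split the numerator to match: 2*s + 5 = 2·(s - 5) + 3·5.
Invert each term: 2·(s - 5)/((s - 5)^2 + 25) ↔ 2e^(5t)cos(5t); 3·5/((s - 5)^2 + 25) ↔ 3e^(5t)sin(5t).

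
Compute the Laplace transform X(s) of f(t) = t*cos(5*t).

X(s) = (s - 5)*(s + 5)/(s^2 + 25)^2

L{cos(5t)} = s/(s^2 + 25).
Then apply L{t·g(t)} = -d/ds[G(s)] with G(s) = s/(s^2 + 25):
differentiating 1 time and applying the sign gives (s - 5)*(s + 5)/(s^2 + 25)^2.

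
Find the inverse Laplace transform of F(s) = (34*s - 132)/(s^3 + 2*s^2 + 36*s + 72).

Factor the denominator: s^3 + 2*s^2 + 36*s + 72 = (s + 2)*(s^2 + 36).
Partial fraction decomposition gives [-5/(s + 2)] + [5*s/(s^2 + 36)] + [24/(s^2 + 36)].
Invert each term: -5/(s + 2) ↔ -5e^(-2t); 5·s/(s^2 + 36) ↔ 5cos(6t); 4·6/(s^2 + 36) ↔ 4sin(6t).

4*sin(6*t) + 5*cos(6*t) - 5*exp(-2*t)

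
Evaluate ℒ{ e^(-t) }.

1/(s + 1)

L{e^(-t)} = 1/(s + 1).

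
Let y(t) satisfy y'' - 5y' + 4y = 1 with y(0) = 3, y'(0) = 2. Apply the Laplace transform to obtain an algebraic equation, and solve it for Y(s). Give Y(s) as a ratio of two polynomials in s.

Laplace-transform each side.
With L{y''} = s^2 Y - s·y(0) - y'(0) and L{y'} = sY - y(0), with y(0) = 3, y'(0) = 2: the LHS transforms to (s^2 - 5*s + 4)Y - (3*s - 13).
The right side is L{1} = 1/s.
So (s^2 - 5*s + 4)Y = 1/s + (3*s - 13).
Divide through and combine into a single rational function.

Y(s) = (3*s^2 - 13*s + 1)/(s^3 - 5*s^2 + 4*s)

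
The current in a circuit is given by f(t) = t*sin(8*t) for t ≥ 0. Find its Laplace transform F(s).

F(s) = 16*s/(s^2 + 64)^2

L{sin(8t)} = 8/(s^2 + 64).
Then apply L{t·g(t)} = -d/ds[G(s)] with G(s) = 8/(s^2 + 64):
differentiating 1 time and applying the sign gives 16*s/(s^2 + 64)^2.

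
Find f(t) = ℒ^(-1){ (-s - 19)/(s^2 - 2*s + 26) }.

f(t) = -4*exp(t)*sin(5*t) - exp(t)*cos(5*t)

Complete the square in the denominator: s^2 - 2*s + 26 = (s - 1)^2 + 5^2.
Split the numerator to match: -s - 19 = -1·(s - 1) - 4·5.
Invert each term: -1·(s - 1)/((s - 1)^2 + 25) ↔ -e^(t)cos(5t); -4·5/((s - 1)^2 + 25) ↔ -4e^(t)sin(5t).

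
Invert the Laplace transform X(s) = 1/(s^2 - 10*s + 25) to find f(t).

f(t) = t*exp(5*t)

Rewrite the denominator: s^2 - 10*s + 25 = (s - 5)^2.
The form in (s - 5) signals a first-shifting-theorem factor e^(5t).
Since L{t} = 1!/s^2 = 1/s^2, the inverse is t*e^(5*t).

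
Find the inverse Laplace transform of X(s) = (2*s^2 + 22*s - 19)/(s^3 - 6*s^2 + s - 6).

Factor the denominator: s^3 - 6*s^2 + s - 6 = (s - 6)*(s^2 + 1).
Partial fraction decomposition gives [5/(s - 6)] + [-3*s/(s^2 + 1)] + [4/(s^2 + 1)].
Invert each term: 5/(s - 6) ↔ 5e^(6t); -3·s/(s^2 + 1) ↔ -3cos(t); 4·1/(s^2 + 1) ↔ 4sin(t).

5*exp(6*t) + 4*sin(t) - 3*cos(t)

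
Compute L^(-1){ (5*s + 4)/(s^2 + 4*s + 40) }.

Complete the square in the denominator: s^2 + 4*s + 40 = (s + 2)^2 + 6^2.
Split the numerator to match: 5*s + 4 = 5·(s + 2) - 1·6.
Invert each term: 5·(s + 2)/((s + 2)^2 + 36) ↔ 5e^(-2t)cos(6t); -1·6/((s + 2)^2 + 36) ↔ -e^(-2t)sin(6t).

-exp(-2*t)*sin(6*t) + 5*exp(-2*t)*cos(6*t)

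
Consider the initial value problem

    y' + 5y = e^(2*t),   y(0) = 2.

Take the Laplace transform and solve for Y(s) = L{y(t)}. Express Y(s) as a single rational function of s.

Y(s) = (2*s - 3)/(s^2 + 3*s - 10)

Transform both sides with L{·}.
The derivative rules (L{y'} = sY - y(0) = sY - 2) turn the left side into (s + 5)Y - (2).
The right side is L{e^(2*t)} = 1/(s - 2).
So (s + 5)Y = 1/(s - 2) + (2).
Divide through and combine into a single rational function.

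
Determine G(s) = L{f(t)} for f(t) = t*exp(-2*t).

G(s) = (s + 2)^(-2)

L{e^(-2t)} = 1/(s + 2).
Then apply L{t·g(t)} = -d/ds[H(s)] with H(s) = 1/(s + 2):
differentiating 1 time and applying the sign gives (s + 2)^(-2).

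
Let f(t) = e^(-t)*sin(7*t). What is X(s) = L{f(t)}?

X(s) = 7/((s + 1)^2 + 49)

L{sin(7t)} = 7/(s^2 + 49).
By the first shifting theorem, multiplying by e^(-t) replaces s with s + 1.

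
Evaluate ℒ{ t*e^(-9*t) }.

(s + 9)^(-2)

L{e^(-9t)} = 1/(s + 9).
Then apply L{t·g(t)} = -d/ds[H(s)] with H(s) = 1/(s + 9):
differentiating 1 time and applying the sign gives (s + 9)^(-2).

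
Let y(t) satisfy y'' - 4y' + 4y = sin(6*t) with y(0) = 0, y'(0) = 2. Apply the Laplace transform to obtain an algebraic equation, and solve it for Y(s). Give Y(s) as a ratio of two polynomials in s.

Transform both sides with L{·}.
The derivative rules (L{y''} = s^2 Y - s·y(0) - y'(0) and L{y'} = sY - y(0), with y(0) = 0, y'(0) = 2) turn the left side into (s^2 - 4*s + 4)Y - (2).
The right side is L{sin(6*t)} = 6/(s^2 + 36).
So (s^2 - 4*s + 4)Y = 6/(s^2 + 36) + (2).
Divide through and combine into a single rational function.

Y(s) = (2*s^2 + 78)/(s^4 - 4*s^3 + 40*s^2 - 144*s + 144)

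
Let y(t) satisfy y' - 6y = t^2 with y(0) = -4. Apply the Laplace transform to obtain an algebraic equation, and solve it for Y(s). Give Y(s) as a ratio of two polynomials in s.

Take the Laplace transform of both sides.
With L{y'} = sY - y(0) = sY - (-4): the LHS transforms to (s - 6)Y - (-4).
The right side is L{t^2} = 2/s^3.
So (s - 6)Y = 2/s^3 + (-4).
Isolate Y and clear denominators.

Y(s) = (-4*s^3 + 2)/(s^4 - 6*s^3)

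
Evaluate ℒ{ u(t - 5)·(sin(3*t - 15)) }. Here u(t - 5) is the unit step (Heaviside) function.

By the second shifting theorem, L{u(t - c)·g(t - c)} = e^(-cs)·H(s) with c = 5 and H(s) = L{g(t)}.
L{sin(3t)} = 3/(s^2 + 9).

3*exp(-5*s)/(s^2 + 9)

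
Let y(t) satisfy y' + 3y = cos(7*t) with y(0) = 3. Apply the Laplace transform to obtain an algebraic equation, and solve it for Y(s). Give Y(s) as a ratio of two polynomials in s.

Laplace-transform each side.
With L{y'} = sY - y(0) = sY - 3: the LHS transforms to (s + 3)Y - (3).
The right side is L{cos(7*t)} = s/(s^2 + 49).
So (s + 3)Y = s/(s^2 + 49) + (3).
Divide through and combine into a single rational function.

Y(s) = (3*s^2 + s + 147)/(s^3 + 3*s^2 + 49*s + 147)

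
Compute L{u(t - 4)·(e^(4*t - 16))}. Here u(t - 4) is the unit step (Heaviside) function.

exp(-4*s)/(s - 4)

By the second shifting theorem, L{u(t - c)·g(t - c)} = e^(-cs)·G(s) with c = 4 and G(s) = L{g(t)}.
L{e^(4t)} = 1/(s - 4).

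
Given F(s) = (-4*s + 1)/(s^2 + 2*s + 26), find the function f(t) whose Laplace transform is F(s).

f(t) = exp(-t)*sin(5*t) - 4*exp(-t)*cos(5*t)

Complete the square in the denominator: s^2 + 2*s + 26 = (s + 1)^2 + 5^2.
Split the numerator to match: -4*s + 1 = -4·(s + 1) + 1·5.
Invert each term: -4·(s + 1)/((s + 1)^2 + 25) ↔ -4e^(-t)cos(5t); 1·5/((s + 1)^2 + 25) ↔ e^(-t)sin(5t).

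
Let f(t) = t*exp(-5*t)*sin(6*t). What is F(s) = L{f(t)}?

L{sin(6t)} = 6/(s^2 + 36).
Multiplying by e^(-5t) shifts s → s + 5, so L{exp(-5*t)*sin(6*t)} = 6/((s + 5)^2 + 36).
Then apply L{t·g(t)} = -d/ds[G(s)] with G(s) = 6/((s + 5)^2 + 36):
differentiating 1 time and applying the sign gives 12*(s + 5)/(s^2 + 10*s + 61)^2.

F(s) = 12*(s + 5)/(s^2 + 10*s + 61)^2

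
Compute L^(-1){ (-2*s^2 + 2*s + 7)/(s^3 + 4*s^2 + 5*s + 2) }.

3*t*exp(-t) + 3*exp(-t) - 5*exp(-2*t)

Factor the denominator: s^3 + 4*s^2 + 5*s + 2 = (s + 1)^2*(s + 2).
Partial fraction decomposition gives [3/(s + 1)] + [3/(s + 1)^2] + [-5/(s + 2)].
Invert each term: 3/(s + 1) ↔ 3e^(-t); 3/(s + 1)^2 ↔ 3t·e^(-t); -5/(s + 2) ↔ -5e^(-2t).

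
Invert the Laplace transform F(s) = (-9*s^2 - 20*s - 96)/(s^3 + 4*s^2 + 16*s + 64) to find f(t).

Factor the denominator: s^3 + 4*s^2 + 16*s + 64 = (s + 4)*(s^2 + 16).
Partial fraction decomposition gives [-5/(s + 4)] + [-4*s/(s^2 + 16)] + [-4/(s^2 + 16)].
Invert each term: -5/(s + 4) ↔ -5e^(-4t); -4·s/(s^2 + 16) ↔ -4cos(4t); -1·4/(s^2 + 16) ↔ -sin(4t).

f(t) = -sin(4*t) - 4*cos(4*t) - 5*exp(-4*t)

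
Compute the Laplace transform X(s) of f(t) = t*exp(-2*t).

X(s) = (s + 2)^(-2)

L{e^(-2t)} = 1/(s + 2).
Then apply L{t·g(t)} = -d/ds[G(s)] with G(s) = 1/(s + 2):
differentiating 1 time and applying the sign gives (s + 2)^(-2).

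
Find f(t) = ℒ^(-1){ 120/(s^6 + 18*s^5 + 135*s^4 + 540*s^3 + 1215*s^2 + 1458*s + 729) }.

Rewrite the denominator: s^6 + 18*s^5 + 135*s^4 + 540*s^3 + 1215*s^2 + 1458*s + 729 = (s + 3)^6.
The form in (s + 3) signals a first-shifting-theorem factor e^(-3t).
Since L{t^5} = 5!/s^6 = 120/s^6, the inverse is t^5*e^(-3*t).

f(t) = t^5*exp(-3*t)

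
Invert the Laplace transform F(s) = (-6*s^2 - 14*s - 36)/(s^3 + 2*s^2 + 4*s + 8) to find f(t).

f(t) = -5*sin(2*t) - 2*cos(2*t) - 4*exp(-2*t)

Factor the denominator: s^3 + 2*s^2 + 4*s + 8 = (s + 2)*(s^2 + 4).
Partial fraction decomposition gives [-4/(s + 2)] + [-2*s/(s^2 + 4)] + [-10/(s^2 + 4)].
Invert each term: -4/(s + 2) ↔ -4e^(-2t); -2·s/(s^2 + 4) ↔ -2cos(2t); -5·2/(s^2 + 4) ↔ -5sin(2t).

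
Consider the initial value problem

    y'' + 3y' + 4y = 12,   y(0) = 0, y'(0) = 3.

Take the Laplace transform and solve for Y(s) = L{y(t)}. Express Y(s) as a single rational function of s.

Y(s) = (3*s + 12)/(s^3 + 3*s^2 + 4*s)

Take the Laplace transform of both sides.
The derivative rules (L{y''} = s^2 Y - s·y(0) - y'(0) and L{y'} = sY - y(0), with y(0) = 0, y'(0) = 3) turn the left side into (s^2 + 3*s + 4)Y - (3).
The right side is L{12} = 12/s.
So (s^2 + 3*s + 4)Y = 12/s + (3).
Solve for Y(s) and write it as one ratio of polynomials.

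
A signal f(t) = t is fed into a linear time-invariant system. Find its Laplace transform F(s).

L{t} = 1!/s^2 = 1/s^2.

F(s) = s^(-2)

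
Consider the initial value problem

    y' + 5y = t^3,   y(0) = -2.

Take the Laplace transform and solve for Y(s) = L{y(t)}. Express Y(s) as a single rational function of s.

Y(s) = (-2*s^4 + 6)/(s^5 + 5*s^4)

Laplace-transform each side.
Using L{y'} = sY - y(0) = sY - (-2), the left side becomes (s + 5)Y - (-2).
The right side is L{t^3} = 6/s^4.
So (s + 5)Y = 6/s^4 + (-2).
Isolate Y and clear denominators.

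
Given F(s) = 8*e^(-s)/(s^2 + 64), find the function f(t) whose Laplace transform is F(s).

The factor e^(-s) signals a time shift by c = 1 (second shifting theorem).
L{sin(8t)} = 8/(s^2 + 64), so L^-1{8/(s^2 + 64)} = sin(8*t).
Hence the inverse is u(t - 1) times that function evaluated at t - 1.

f(t) = Heaviside(t - 1)*(sin(8*t - 8))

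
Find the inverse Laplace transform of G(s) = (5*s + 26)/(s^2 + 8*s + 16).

Factor the denominator: s^2 + 8*s + 16 = (s + 4)^2.
Partial fraction decomposition gives [5/(s + 4)] + [6/(s + 4)^2].
Invert each term: 5/(s + 4) ↔ 5e^(-4t); 6/(s + 4)^2 ↔ 6t·e^(-4t).

6*t*exp(-4*t) + 5*exp(-4*t)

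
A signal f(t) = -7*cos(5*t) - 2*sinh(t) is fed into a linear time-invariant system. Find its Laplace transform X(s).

The transform is linear, so treat each term independently.
(-7)·[L{cos(5t)} = s/(s^2 + 25)]; (-2)·[L{sinh(t)} = 1/(s^2 - 1)].

X(s) = -7*s/(s^2 + 25) - 2/(s^2 - 1)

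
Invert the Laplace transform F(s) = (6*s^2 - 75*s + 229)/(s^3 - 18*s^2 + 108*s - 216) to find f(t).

f(t) = -5*t^2*exp(6*t)/2 - 3*t*exp(6*t) + 6*exp(6*t)

Factor the denominator: s^3 - 18*s^2 + 108*s - 216 = (s - 6)^3.
Partial fraction decomposition gives [6/(s - 6)] + [-3/(s - 6)^2] + [-5/(s - 6)^3].
Invert each term: 6/(s - 6) ↔ 6e^(6t); -3/(s - 6)^2 ↔ -3t·e^(6t); -5/(s - 6)^3 ↔ (-5/2)t^2·e^(6t).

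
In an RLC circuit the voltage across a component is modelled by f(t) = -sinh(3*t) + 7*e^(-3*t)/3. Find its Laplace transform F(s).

By linearity of the Laplace transform, transform each term separately.
(7/3)·[L{e^(-3t)} = 1/(s + 3)]; (-1)·[L{sinh(3t)} = 3/(s^2 - 9)].

F(s) = -3/(s^2 - 9) + 7/(3*(s + 3))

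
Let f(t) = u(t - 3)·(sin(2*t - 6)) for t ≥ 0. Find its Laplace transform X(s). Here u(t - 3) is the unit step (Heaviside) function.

X(s) = 2*exp(-3*s)/(s^2 + 4)

By the second shifting theorem, L{u(t - c)·g(t - c)} = e^(-cs)·G(s) with c = 3 and G(s) = L{g(t)}.
L{sin(2t)} = 2/(s^2 + 4).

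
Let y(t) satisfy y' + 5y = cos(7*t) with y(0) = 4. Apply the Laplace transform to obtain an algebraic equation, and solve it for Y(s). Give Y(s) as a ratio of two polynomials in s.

Take the Laplace transform of both sides.
Using L{y'} = sY - y(0) = sY - 4, the left side becomes (s + 5)Y - (4).
The right side is L{cos(7*t)} = s/(s^2 + 49).
So (s + 5)Y = s/(s^2 + 49) + (4).
Divide through and combine into a single rational function.

Y(s) = (4*s^2 + s + 196)/(s^3 + 5*s^2 + 49*s + 245)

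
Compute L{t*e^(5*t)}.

L{t} = 1!/s^2 = 1/s^2.
By the first shifting theorem, multiplying by e^(5t) replaces s with s - 5.

(s - 5)^(-2)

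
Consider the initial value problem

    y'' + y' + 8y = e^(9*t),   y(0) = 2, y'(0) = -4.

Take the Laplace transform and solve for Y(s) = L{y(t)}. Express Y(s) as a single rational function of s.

Y(s) = (2*s^2 - 20*s + 19)/(s^3 - 8*s^2 - s - 72)

Take the Laplace transform of both sides.
Using L{y''} = s^2 Y - s·y(0) - y'(0) and L{y'} = sY - y(0), with y(0) = 2, y'(0) = -4, the left side becomes (s^2 + s + 8)Y - (2*s - 2).
The right side is L{e^(9*t)} = 1/(s - 9).
So (s^2 + s + 8)Y = 1/(s - 9) + (2*s - 2).
Solve for Y(s) and write it as one ratio of polynomials.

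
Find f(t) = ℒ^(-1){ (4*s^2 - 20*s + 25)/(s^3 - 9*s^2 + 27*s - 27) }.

Factor the denominator: s^3 - 9*s^2 + 27*s - 27 = (s - 3)^3.
Partial fraction decomposition gives [4/(s - 3)] + [4/(s - 3)^2] + [(s - 3)^(-3)].
Invert each term: 4/(s - 3) ↔ 4e^(3t); 4/(s - 3)^2 ↔ 4t·e^(3t); 1/(s - 3)^3 ↔ (1/2)t^2·e^(3t).

f(t) = t^2*exp(3*t)/2 + 4*t*exp(3*t) + 4*exp(3*t)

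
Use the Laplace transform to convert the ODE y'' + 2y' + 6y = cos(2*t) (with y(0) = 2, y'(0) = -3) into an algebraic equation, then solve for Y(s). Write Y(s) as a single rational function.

Take the Laplace transform of both sides.
With L{y''} = s^2 Y - s·y(0) - y'(0) and L{y'} = sY - y(0), with y(0) = 2, y'(0) = -3: the LHS transforms to (s^2 + 2*s + 6)Y - (2*s + 1).
The right side is L{cos(2*t)} = s/(s^2 + 4).
So (s^2 + 2*s + 6)Y = s/(s^2 + 4) + (2*s + 1).
Solve for Y(s) and write it as one ratio of polynomials.

Y(s) = (2*s^3 + s^2 + 9*s + 4)/(s^4 + 2*s^3 + 10*s^2 + 8*s + 24)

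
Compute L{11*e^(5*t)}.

L{11} = 11/s.
By the first shifting theorem, multiplying by e^(5t) replaces s with s - 5.

11/(s - 5)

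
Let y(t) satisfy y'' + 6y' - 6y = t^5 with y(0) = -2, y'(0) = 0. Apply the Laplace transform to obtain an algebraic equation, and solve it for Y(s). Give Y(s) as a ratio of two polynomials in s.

Transform both sides with L{·}.
Using L{y''} = s^2 Y - s·y(0) - y'(0) and L{y'} = sY - y(0), with y(0) = -2, y'(0) = 0, the left side becomes (s^2 + 6*s - 6)Y - (-2*s - 12).
The right side is L{t^5} = 120/s^6.
So (s^2 + 6*s - 6)Y = 120/s^6 + (-2*s - 12).
Divide through and combine into a single rational function.

Y(s) = (-2*s^7 - 12*s^6 + 120)/(s^8 + 6*s^7 - 6*s^6)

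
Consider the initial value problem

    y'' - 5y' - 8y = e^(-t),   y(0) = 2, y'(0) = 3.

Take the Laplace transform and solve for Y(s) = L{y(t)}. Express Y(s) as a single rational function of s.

Y(s) = (2*s^2 - 5*s - 6)/(s^3 - 4*s^2 - 13*s - 8)

Apply the Laplace transform to the equation.
With L{y''} = s^2 Y - s·y(0) - y'(0) and L{y'} = sY - y(0), with y(0) = 2, y'(0) = 3: the LHS transforms to (s^2 - 5*s - 8)Y - (2*s - 7).
The right side is L{e^(-t)} = 1/(s + 1).
So (s^2 - 5*s - 8)Y = 1/(s + 1) + (2*s - 7).
Divide through and combine into a single rational function.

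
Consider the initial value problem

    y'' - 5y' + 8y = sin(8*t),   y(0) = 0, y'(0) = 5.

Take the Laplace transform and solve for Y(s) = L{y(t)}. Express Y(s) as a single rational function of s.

Y(s) = (5*s^2 + 328)/(s^4 - 5*s^3 + 72*s^2 - 320*s + 512)

Transform both sides with L{·}.
With L{y''} = s^2 Y - s·y(0) - y'(0) and L{y'} = sY - y(0), with y(0) = 0, y'(0) = 5: the LHS transforms to (s^2 - 5*s + 8)Y - (5).
The right side is L{sin(8*t)} = 8/(s^2 + 64).
So (s^2 - 5*s + 8)Y = 8/(s^2 + 64) + (5).
Divide through and combine into a single rational function.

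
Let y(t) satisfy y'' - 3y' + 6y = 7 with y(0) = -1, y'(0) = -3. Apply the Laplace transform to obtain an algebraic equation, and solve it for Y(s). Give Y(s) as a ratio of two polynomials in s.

Y(s) = (-s^2 + 7)/(s^3 - 3*s^2 + 6*s)

Laplace-transform each side.
The derivative rules (L{y''} = s^2 Y - s·y(0) - y'(0) and L{y'} = sY - y(0), with y(0) = -1, y'(0) = -3) turn the left side into (s^2 - 3*s + 6)Y - (-s).
The right side is L{7} = 7/s.
So (s^2 - 3*s + 6)Y = 7/s + (-s).
Isolate Y and clear denominators.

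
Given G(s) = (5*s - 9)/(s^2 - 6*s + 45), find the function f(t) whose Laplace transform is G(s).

Complete the square in the denominator: s^2 - 6*s + 45 = (s - 3)^2 + 6^2.
Split the numerator to match: 5*s - 9 = 5·(s - 3) + 1·6.
Invert each term: 5·(s - 3)/((s - 3)^2 + 36) ↔ 5e^(3t)cos(6t); 1·6/((s - 3)^2 + 36) ↔ e^(3t)sin(6t).

f(t) = exp(3*t)*sin(6*t) + 5*exp(3*t)*cos(6*t)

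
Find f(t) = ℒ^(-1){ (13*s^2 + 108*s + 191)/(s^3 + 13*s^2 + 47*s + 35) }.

Factor the denominator: s^3 + 13*s^2 + 47*s + 35 = (s + 1)*(s + 5)*(s + 7).
Partial fraction decomposition gives [4/(s + 1)] + [3/(s + 5)] + [6/(s + 7)].
Invert each term: 4/(s + 1) ↔ 4e^(-t); 3/(s + 5) ↔ 3e^(-5t); 6/(s + 7) ↔ 6e^(-7t).

f(t) = 4*exp(-t) + 3*exp(-5*t) + 6*exp(-7*t)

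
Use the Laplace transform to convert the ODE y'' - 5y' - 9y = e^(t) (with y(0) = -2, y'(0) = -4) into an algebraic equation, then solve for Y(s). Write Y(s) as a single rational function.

Transform both sides with L{·}.
Using L{y''} = s^2 Y - s·y(0) - y'(0) and L{y'} = sY - y(0), with y(0) = -2, y'(0) = -4, the left side becomes (s^2 - 5*s - 9)Y - (-2*s + 6).
The right side is L{e^(t)} = 1/(s - 1).
So (s^2 - 5*s - 9)Y = 1/(s - 1) + (-2*s + 6).
Divide through and combine into a single rational function.

Y(s) = (-2*s^2 + 8*s - 5)/(s^3 - 6*s^2 - 4*s + 9)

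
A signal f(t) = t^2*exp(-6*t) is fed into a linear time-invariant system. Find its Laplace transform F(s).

L{e^(-6t)} = 1/(s + 6).
Then apply L{t^2·g(t)} = (-1)^2 d^2/ds^2[G(s)] with G(s) = 1/(s + 6):
differentiating 2 times and applying the sign gives 2/(s + 6)^3.

F(s) = 2/(s + 6)^3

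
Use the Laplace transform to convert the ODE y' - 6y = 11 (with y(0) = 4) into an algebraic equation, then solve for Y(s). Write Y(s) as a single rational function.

Take the Laplace transform of both sides.
Using L{y'} = sY - y(0) = sY - 4, the left side becomes (s - 6)Y - (4).
The right side is L{11} = 11/s.
So (s - 6)Y = 11/s + (4).
Divide through and combine into a single rational function.

Y(s) = (4*s + 11)/(s^2 - 6*s)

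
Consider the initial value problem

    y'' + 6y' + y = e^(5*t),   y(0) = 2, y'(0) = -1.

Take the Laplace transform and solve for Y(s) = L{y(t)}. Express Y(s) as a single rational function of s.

Y(s) = (2*s^2 + s - 54)/(s^3 + s^2 - 29*s - 5)

Laplace-transform each side.
With L{y''} = s^2 Y - s·y(0) - y'(0) and L{y'} = sY - y(0), with y(0) = 2, y'(0) = -1: the LHS transforms to (s^2 + 6*s + 1)Y - (2*s + 11).
The right side is L{e^(5*t)} = 1/(s - 5).
So (s^2 + 6*s + 1)Y = 1/(s - 5) + (2*s + 11).
Divide through and combine into a single rational function.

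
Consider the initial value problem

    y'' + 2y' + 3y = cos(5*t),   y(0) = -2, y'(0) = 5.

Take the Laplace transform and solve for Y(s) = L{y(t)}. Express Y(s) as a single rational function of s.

Transform both sides with L{·}.
Using L{y''} = s^2 Y - s·y(0) - y'(0) and L{y'} = sY - y(0), with y(0) = -2, y'(0) = 5, the left side becomes (s^2 + 2*s + 3)Y - (-2*s + 1).
The right side is L{cos(5*t)} = s/(s^2 + 25).
So (s^2 + 2*s + 3)Y = s/(s^2 + 25) + (-2*s + 1).
Isolate Y and clear denominators.

Y(s) = (-2*s^3 + s^2 - 49*s + 25)/(s^4 + 2*s^3 + 28*s^2 + 50*s + 75)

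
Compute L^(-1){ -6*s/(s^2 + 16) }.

-6*cos(4*t)

Since L{cos(4t)} = s/(s^2 + 16), the inverse is cos(4*t), scaled by -6.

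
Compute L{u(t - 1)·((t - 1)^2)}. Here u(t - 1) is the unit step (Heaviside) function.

2*exp(-s)/s^3

By the second shifting theorem, L{u(t - c)·g(t - c)} = e^(-cs)·G(s) with c = 1 and G(s) = L{g(t)}.
L{t^2} = 2!/s^3 = 2/s^3.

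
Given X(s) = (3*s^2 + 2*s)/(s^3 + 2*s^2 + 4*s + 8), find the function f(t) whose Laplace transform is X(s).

Factor the denominator: s^3 + 2*s^2 + 4*s + 8 = (s + 2)*(s^2 + 4).
Partial fraction decomposition gives [1/(s + 2)] + [2*s/(s^2 + 4)] + [-2/(s^2 + 4)].
Invert each term: 1/(s + 2) ↔ e^(-2t); 2·s/(s^2 + 4) ↔ 2cos(2t); -1·2/(s^2 + 4) ↔ -sin(2t).

f(t) = -sin(2*t) + 2*cos(2*t) + exp(-2*t)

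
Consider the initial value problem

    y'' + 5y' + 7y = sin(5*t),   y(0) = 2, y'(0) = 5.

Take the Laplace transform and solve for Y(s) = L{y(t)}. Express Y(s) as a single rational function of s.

Apply the Laplace transform to the equation.
With L{y''} = s^2 Y - s·y(0) - y'(0) and L{y'} = sY - y(0), with y(0) = 2, y'(0) = 5: the LHS transforms to (s^2 + 5*s + 7)Y - (2*s + 15).
The right side is L{sin(5*t)} = 5/(s^2 + 25).
So (s^2 + 5*s + 7)Y = 5/(s^2 + 25) + (2*s + 15).
Divide through and combine into a single rational function.

Y(s) = (2*s^3 + 15*s^2 + 50*s + 380)/(s^4 + 5*s^3 + 32*s^2 + 125*s + 175)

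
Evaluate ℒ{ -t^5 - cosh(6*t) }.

-s/(s^2 - 36) - 120/s^6

Apply the Laplace transform termwise.
(-1)·[L{cosh(6t)} = s/(s^2 - 36)]; (-1)·[L{t^5} = 5!/s^6 = 120/s^6].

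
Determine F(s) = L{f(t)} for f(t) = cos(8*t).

F(s) = s/(s^2 + 64)

L{cos(8t)} = s/(s^2 + 64).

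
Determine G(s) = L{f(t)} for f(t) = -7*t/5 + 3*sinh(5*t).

Apply the Laplace transform termwise.
(-7/5)·[L{t} = 1!/s^2 = 1/s^2]; (3)·[L{sinh(5t)} = 5/(s^2 - 25)].

G(s) = 15/(s^2 - 25) - 7/(5*s^2)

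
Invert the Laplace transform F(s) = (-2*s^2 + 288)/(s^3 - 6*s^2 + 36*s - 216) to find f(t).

Factor the denominator: s^3 - 6*s^2 + 36*s - 216 = (s - 6)*(s^2 + 36).
Partial fraction decomposition gives [3/(s - 6)] + [-5*s/(s^2 + 36)] + [-30/(s^2 + 36)].
Invert each term: 3/(s - 6) ↔ 3e^(6t); -5·s/(s^2 + 36) ↔ -5cos(6t); -5·6/(s^2 + 36) ↔ -5sin(6t).

f(t) = 3*exp(6*t) - 5*sin(6*t) - 5*cos(6*t)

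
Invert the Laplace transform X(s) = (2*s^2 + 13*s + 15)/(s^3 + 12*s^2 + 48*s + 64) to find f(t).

Factor the denominator: s^3 + 12*s^2 + 48*s + 64 = (s + 4)^3.
Partial fraction decomposition gives [2/(s + 4)] + [-3/(s + 4)^2] + [-5/(s + 4)^3].
Invert each term: 2/(s + 4) ↔ 2e^(-4t); -3/(s + 4)^2 ↔ -3t·e^(-4t); -5/(s + 4)^3 ↔ (-5/2)t^2·e^(-4t).

f(t) = -5*t^2*exp(-4*t)/2 - 3*t*exp(-4*t) + 2*exp(-4*t)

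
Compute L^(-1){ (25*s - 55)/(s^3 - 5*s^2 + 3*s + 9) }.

Factor the denominator: s^3 - 5*s^2 + 3*s + 9 = (s - 3)^2*(s + 1).
Partial fraction decomposition gives [5/(s - 3)] + [5/(s - 3)^2] + [-5/(s + 1)].
Invert each term: 5/(s - 3) ↔ 5e^(3t); 5/(s - 3)^2 ↔ 5t·e^(3t); -5/(s + 1) ↔ -5e^(-t).

5*t*exp(3*t) + 5*exp(3*t) - 5*exp(-t)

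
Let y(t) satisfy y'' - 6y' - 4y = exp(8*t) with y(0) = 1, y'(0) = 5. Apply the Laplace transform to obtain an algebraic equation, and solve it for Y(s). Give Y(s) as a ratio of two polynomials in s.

Y(s) = (s^2 - 9*s + 9)/(s^3 - 14*s^2 + 44*s + 32)

Take the Laplace transform of both sides.
Using L{y''} = s^2 Y - s·y(0) - y'(0) and L{y'} = sY - y(0), with y(0) = 1, y'(0) = 5, the left side becomes (s^2 - 6*s - 4)Y - (s - 1).
The right side is L{exp(8*t)} = 1/(s - 8).
So (s^2 - 6*s - 4)Y = 1/(s - 8) + (s - 1).
Solve for Y(s) and write it as one ratio of polynomials.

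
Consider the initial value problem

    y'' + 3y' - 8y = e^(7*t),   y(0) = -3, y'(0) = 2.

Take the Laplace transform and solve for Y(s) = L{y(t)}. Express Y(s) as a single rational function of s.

Y(s) = (-3*s^2 + 14*s + 50)/(s^3 - 4*s^2 - 29*s + 56)

Take the Laplace transform of both sides.
With L{y''} = s^2 Y - s·y(0) - y'(0) and L{y'} = sY - y(0), with y(0) = -3, y'(0) = 2: the LHS transforms to (s^2 + 3*s - 8)Y - (-3*s - 7).
The right side is L{e^(7*t)} = 1/(s - 7).
So (s^2 + 3*s - 8)Y = 1/(s - 7) + (-3*s - 7).
Solve for Y(s) and write it as one ratio of polynomials.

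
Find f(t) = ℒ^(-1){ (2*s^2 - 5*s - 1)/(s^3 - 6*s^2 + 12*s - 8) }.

f(t) = -3*t^2*exp(2*t)/2 + 3*t*exp(2*t) + 2*exp(2*t)

Factor the denominator: s^3 - 6*s^2 + 12*s - 8 = (s - 2)^3.
Partial fraction decomposition gives [2/(s - 2)] + [3/(s - 2)^2] + [-3/(s - 2)^3].
Invert each term: 2/(s - 2) ↔ 2e^(2t); 3/(s - 2)^2 ↔ 3t·e^(2t); -3/(s - 2)^3 ↔ (-3/2)t^2·e^(2t).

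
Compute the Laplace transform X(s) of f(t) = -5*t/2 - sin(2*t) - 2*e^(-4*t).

Apply the Laplace transform termwise.
(-1)·[L{sin(2t)} = 2/(s^2 + 4)]; (-2)·[L{e^(-4t)} = 1/(s + 4)]; (-5/2)·[L{t} = 1!/s^2 = 1/s^2].

X(s) = -2/(s^2 + 4) - 2/(s + 4) - 5/(2*s^2)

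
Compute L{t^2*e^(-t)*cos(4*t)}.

L{cos(4t)} = s/(s^2 + 16).
Multiplying by e^(-t) shifts s → s + 1, so L{e^(-t)*cos(4*t)} = (s + 1)/((s + 1)^2 + 16).
Then apply L{t^2·g(t)} = (-1)^2 d^2/ds^2[G(s)] with G(s) = (s + 1)/((s + 1)^2 + 16):
differentiating 2 times and applying the sign gives 2*(s + 1)*(s^2 + 2*s - 47)/(s^2 + 2*s + 17)^3.

2*(s + 1)*(s^2 + 2*s - 47)/(s^2 + 2*s + 17)^3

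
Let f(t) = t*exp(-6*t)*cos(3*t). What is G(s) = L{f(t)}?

G(s) = (s + 3)*(s + 9)/(s^2 + 12*s + 45)^2

L{cos(3t)} = s/(s^2 + 9).
Multiplying by e^(-6t) shifts s → s + 6, so L{exp(-6*t)*cos(3*t)} = (s + 6)/((s + 6)^2 + 9).
Then apply L{t·g(t)} = -d/ds[H(s)] with H(s) = (s + 6)/((s + 6)^2 + 9):
differentiating 1 time and applying the sign gives (s + 3)*(s + 9)/(s^2 + 12*s + 45)^2.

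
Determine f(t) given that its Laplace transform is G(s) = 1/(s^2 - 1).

f(t) = sinh(t)

Since L{sinh(t)} = 1/(s^2 - 1), the inverse is sinh(t).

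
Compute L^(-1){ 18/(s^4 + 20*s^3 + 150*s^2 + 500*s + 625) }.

Rewrite the denominator: s^4 + 20*s^3 + 150*s^2 + 500*s + 625 = (s + 5)^4.
The form in (s + 5) signals a first-shifting-theorem factor e^(-5t).
Since L{t^3} = 3!/s^4 = 6/s^4, the inverse is t^3*e^(-5*t), scaled by 3.

3*t^3*exp(-5*t)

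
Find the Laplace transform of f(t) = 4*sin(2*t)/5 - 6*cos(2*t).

-6*s/(s^2 + 4) + 8/(5*(s^2 + 4))

The transform is linear, so treat each term independently.
(-6)·[L{cos(2t)} = s/(s^2 + 4)]; (4/5)·[L{sin(2t)} = 2/(s^2 + 4)].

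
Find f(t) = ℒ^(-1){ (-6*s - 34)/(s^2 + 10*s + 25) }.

f(t) = -4*t*exp(-5*t) - 6*exp(-5*t)

Factor the denominator: s^2 + 10*s + 25 = (s + 5)^2.
Partial fraction decomposition gives [-6/(s + 5)] + [-4/(s + 5)^2].
Invert each term: -6/(s + 5) ↔ -6e^(-5t); -4/(s + 5)^2 ↔ -4t·e^(-5t).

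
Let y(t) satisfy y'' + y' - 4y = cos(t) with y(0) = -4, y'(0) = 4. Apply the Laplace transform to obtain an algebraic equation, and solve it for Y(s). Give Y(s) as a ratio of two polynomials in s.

Apply the Laplace transform to the equation.
Using L{y''} = s^2 Y - s·y(0) - y'(0) and L{y'} = sY - y(0), with y(0) = -4, y'(0) = 4, the left side becomes (s^2 + s - 4)Y - (-4*s).
The right side is L{cos(t)} = s/(s^2 + 1).
So (s^2 + s - 4)Y = s/(s^2 + 1) + (-4*s).
Divide through and combine into a single rational function.

Y(s) = (-4*s^3 - 3*s)/(s^4 + s^3 - 3*s^2 + s - 4)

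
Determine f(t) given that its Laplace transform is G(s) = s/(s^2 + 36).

Since L{cos(6t)} = s/(s^2 + 36), the inverse is cos(6*t).

f(t) = cos(6*t)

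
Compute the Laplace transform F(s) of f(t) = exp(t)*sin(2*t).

L{sin(2t)} = 2/(s^2 + 4).
By the first shifting theorem, multiplying by e^(t) replaces s with s - 1.

F(s) = 2/((s - 1)^2 + 4)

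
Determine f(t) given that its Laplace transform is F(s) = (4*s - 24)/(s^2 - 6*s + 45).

f(t) = -2*exp(3*t)*sin(6*t) + 4*exp(3*t)*cos(6*t)

Complete the square in the denominator: s^2 - 6*s + 45 = (s - 3)^2 + 6^2.
Split the numerator to match: 4*s - 24 = 4·(s - 3) - 2·6.
Invert each term: 4·(s - 3)/((s - 3)^2 + 36) ↔ 4e^(3t)cos(6t); -2·6/((s - 3)^2 + 36) ↔ -2e^(3t)sin(6t).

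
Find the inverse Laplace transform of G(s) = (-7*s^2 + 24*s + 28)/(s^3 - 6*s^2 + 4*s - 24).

Factor the denominator: s^3 - 6*s^2 + 4*s - 24 = (s - 6)*(s^2 + 4).
Partial fraction decomposition gives [-2/(s - 6)] + [-5*s/(s^2 + 4)] + [-6/(s^2 + 4)].
Invert each term: -2/(s - 6) ↔ -2e^(6t); -5·s/(s^2 + 4) ↔ -5cos(2t); -3·2/(s^2 + 4) ↔ -3sin(2t).

-2*exp(6*t) - 3*sin(2*t) - 5*cos(2*t)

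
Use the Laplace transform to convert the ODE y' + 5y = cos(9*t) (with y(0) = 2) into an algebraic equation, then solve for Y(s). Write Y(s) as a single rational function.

Y(s) = (2*s^2 + s + 162)/(s^3 + 5*s^2 + 81*s + 405)

Laplace-transform each side.
The derivative rules (L{y'} = sY - y(0) = sY - 2) turn the left side into (s + 5)Y - (2).
The right side is L{cos(9*t)} = s/(s^2 + 81).
So (s + 5)Y = s/(s^2 + 81) + (2).
Solve for Y(s) and write it as one ratio of polynomials.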